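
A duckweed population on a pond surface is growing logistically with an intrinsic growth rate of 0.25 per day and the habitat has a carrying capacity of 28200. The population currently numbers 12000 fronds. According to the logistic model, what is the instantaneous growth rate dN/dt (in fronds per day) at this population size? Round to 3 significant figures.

dN/dt = rN(1 − N/K) = 0.25 × 12000 × (1 − 12000/28200).
1 − 12000/28200 = 0.57447; dN/dt = 0.25 × 12000 × 0.57447 = 1723.4.

1720 fronds per day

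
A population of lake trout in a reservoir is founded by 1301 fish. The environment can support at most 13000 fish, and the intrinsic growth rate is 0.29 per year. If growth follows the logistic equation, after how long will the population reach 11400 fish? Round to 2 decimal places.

14.34 years

A = (K − N₀)/N₀ = (13000 − 1301)/1301 = 8.9923.
Solve 13000/(1 + 8.9923·e^(−0.29t)) = 11400: 1 + 8.9923·e^(−0.29t) = 1.1404, so e^(−0.29t) = 0.0156079.
−0.29·t = ln(0.0156079) = -4.16, so t = 4.16/0.29 = 14.345.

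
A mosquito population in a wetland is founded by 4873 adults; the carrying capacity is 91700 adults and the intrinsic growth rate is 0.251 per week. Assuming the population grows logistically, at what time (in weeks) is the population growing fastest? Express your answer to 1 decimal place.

11.5 weeks

Logistic growth is fastest at N = K/2 = 45850.
A = (K − N₀)/N₀ = 17.818. Set K/(1 + A·e^(−rt)) = K/2 → A·e^(−rt) = 1.
e^(−0.251t) = 1/17.818 = 0.0561231, so t = ln(17.818)/0.251 = 2.8802/0.251 = 11.475.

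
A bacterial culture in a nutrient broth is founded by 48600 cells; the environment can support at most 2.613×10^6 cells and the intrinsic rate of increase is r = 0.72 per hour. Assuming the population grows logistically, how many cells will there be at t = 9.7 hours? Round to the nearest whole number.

2491200 cells

A = (K − N₀)/N₀ = (2.613×10^6 − 48600)/48600 = 52.765.
N(t) = K/(1 + A·e^(−rt)) = 2.613×10^6/(1 + 52.765×e^(−0.72×9.7)).
e^(−6.984) = 0.00092659; denominator = 1 + 52.765×0.00092659 = 1.0489.
N = 2.613×10^6/1.0489 = 2.4912×10^6.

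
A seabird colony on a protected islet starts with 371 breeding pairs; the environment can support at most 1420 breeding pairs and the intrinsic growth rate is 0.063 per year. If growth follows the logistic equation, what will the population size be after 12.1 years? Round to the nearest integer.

612 breeding pairs

A = (K − N₀)/N₀ = (1420 − 371)/371 = 2.8275.
N(t) = K/(1 + A·e^(−rt)) = 1420/(1 + 2.8275×e^(−0.063×12.1)).
e^(−0.7623) = 0.46659; denominator = 1 + 2.8275×0.46659 = 2.3193.
N = 1420/2.3193 = 612.257.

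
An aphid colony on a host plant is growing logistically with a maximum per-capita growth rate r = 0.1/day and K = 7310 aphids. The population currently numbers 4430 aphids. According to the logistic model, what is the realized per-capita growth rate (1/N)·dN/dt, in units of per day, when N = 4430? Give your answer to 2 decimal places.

0.04 per day

(1/N)·dN/dt = r(1 − N/K) = 0.1 × (1 − 4430/7310).
= 0.1 × 0.39398 = 0.039398.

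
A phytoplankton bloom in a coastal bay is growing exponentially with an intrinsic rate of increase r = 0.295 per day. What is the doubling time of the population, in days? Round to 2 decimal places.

2.35 days

Doubling time t_d = ln(2)/r = 0.6931/0.295 = 2.3497.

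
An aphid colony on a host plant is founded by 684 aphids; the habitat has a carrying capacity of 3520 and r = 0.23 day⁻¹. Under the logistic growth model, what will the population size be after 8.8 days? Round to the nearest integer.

2274 aphids

A = (K − N₀)/N₀ = (3520 − 684)/684 = 4.1462.
N(t) = K/(1 + A·e^(−rt)) = 3520/(1 + 4.1462×e^(−0.23×8.8)).
e^(−2.024) = 0.13213; denominator = 1 + 4.1462×0.13213 = 1.5478.
N = 3520/1.5478 = 2274.17.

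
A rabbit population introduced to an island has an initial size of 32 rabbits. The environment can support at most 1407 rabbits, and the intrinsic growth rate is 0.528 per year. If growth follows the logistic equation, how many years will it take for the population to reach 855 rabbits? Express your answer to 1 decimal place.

8.0 years

A = (K − N₀)/N₀ = (1407 − 32)/32 = 42.969.
Solve 1407/(1 + 42.969·e^(−0.528t)) = 855: 1 + 42.969·e^(−0.528t) = 1.6456, so e^(−0.528t) = 0.0150252.
−0.528·t = ln(0.0150252) = -4.198, so t = 4.198/0.528 = 7.9508.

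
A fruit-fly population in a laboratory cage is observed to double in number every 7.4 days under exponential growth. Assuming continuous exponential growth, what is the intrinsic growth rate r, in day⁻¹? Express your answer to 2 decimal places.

r = ln(2)/t_d = 0.6931/7.4 = 0.093669.

0.09 per day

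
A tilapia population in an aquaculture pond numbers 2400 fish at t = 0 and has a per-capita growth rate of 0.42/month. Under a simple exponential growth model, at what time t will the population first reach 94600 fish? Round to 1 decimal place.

8.7 months

Set N₀·e^(rt) = 94600: e^(0.42·t) = 94600/2400 = 39.417.
0.42·t = ln(39.417) = 3.6742, so t = 3.6742/0.42 = 8.7481.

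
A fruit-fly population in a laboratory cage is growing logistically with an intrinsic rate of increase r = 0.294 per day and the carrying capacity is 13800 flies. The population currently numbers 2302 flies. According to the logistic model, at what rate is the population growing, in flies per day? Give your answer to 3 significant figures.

564 flies per day

dN/dt = rN(1 − N/K) = 0.294 × 2302 × (1 − 2302/13800).
1 − 2302/13800 = 0.83319; dN/dt = 0.294 × 2302 × 0.83319 = 563.89.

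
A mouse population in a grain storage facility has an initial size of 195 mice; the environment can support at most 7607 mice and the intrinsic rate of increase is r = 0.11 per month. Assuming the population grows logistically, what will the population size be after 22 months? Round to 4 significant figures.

A = (K − N₀)/N₀ = (7607 − 195)/195 = 38.01.
N(t) = K/(1 + A·e^(−rt)) = 7607/(1 + 38.01×e^(−0.11×22)).
e^(−2.42) = 0.088922; denominator = 1 + 38.01×0.088922 = 4.3799.
N = 7607/4.3799 = 1736.78.

1737 mice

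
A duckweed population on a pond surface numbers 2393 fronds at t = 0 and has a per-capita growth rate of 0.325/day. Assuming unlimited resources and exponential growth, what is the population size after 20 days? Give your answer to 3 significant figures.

1590000 fronds

N(t) = N₀·e^(rt) = 2393 × e^(0.325×20) = 2393 × e^6.5.
e^6.5 ≈ 665.14, so N ≈ 2393 × 665.14 = 1.591684×10^6.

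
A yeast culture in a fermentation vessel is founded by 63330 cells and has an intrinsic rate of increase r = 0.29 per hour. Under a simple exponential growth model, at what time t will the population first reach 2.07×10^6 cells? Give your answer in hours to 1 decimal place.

12.0 hours

Set N₀·e^(rt) = 2.07×10^6: e^(0.29·t) = 2.07×10^6/63330 = 32.686.
0.29·t = ln(32.686) = 3.4869, so t = 3.4869/0.29 = 12.024.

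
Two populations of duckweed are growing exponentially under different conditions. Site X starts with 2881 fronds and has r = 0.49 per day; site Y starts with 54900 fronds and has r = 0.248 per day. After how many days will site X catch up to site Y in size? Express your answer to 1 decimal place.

12.2 days

Set 2881·e^(0.49t) = 54900·e^(0.248t).
e^((0.49 − 0.248)t) = 54900/2881 → e^(0.242·t) = 19.056.
0.242·t = ln(19.056) = 2.9474, so t = 2.9474/0.242 = 12.179.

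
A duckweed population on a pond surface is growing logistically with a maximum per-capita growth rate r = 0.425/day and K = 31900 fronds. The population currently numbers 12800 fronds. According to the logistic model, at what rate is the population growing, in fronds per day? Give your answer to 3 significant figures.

dN/dt = rN(1 − N/K) = 0.425 × 12800 × (1 − 12800/31900).
1 − 12800/31900 = 0.59875; dN/dt = 0.425 × 12800 × 0.59875 = 3257.2.

3260 fronds per day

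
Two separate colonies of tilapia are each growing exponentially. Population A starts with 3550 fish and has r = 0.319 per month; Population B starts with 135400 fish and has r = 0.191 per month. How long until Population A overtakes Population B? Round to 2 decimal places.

28.45 months

Set 3550·e^(0.319t) = 135400·e^(0.191t).
e^((0.319 − 0.191)t) = 135400/3550 → e^(0.128·t) = 38.141.
0.128·t = ln(38.141) = 3.6413, so t = 3.6413/0.128 = 28.448.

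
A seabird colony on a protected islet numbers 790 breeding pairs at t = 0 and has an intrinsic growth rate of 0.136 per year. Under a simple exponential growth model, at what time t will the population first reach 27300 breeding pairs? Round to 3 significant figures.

26.0 years

Set N₀·e^(rt) = 27300: e^(0.136·t) = 27300/790 = 34.557.
0.136·t = ln(34.557) = 3.5426, so t = 3.5426/0.136 = 26.049.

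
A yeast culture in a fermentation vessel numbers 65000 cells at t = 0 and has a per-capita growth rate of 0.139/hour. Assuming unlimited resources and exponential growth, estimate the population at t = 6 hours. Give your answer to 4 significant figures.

N(t) = N₀·e^(rt) = 65000 × e^(0.139×6) = 65000 × e^0.834.
e^0.834 ≈ 2.3025, so N ≈ 65000 × 2.3025 = 149663.

149700 cells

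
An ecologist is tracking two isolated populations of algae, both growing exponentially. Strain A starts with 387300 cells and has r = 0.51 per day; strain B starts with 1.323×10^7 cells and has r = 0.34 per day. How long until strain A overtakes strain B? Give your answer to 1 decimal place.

20.8 days

Set 387300·e^(0.51t) = 1.323×10^7·e^(0.34t).
e^((0.51 − 0.34)t) = 1.323×10^7/387300 → e^(0.17·t) = 34.16.
0.17·t = ln(34.16) = 3.531, so t = 3.531/0.17 = 20.771.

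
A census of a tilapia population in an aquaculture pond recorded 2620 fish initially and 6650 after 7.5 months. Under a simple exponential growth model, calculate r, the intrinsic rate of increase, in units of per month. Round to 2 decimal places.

0.12 per month

From N(t) = N₀·e^(rt): e^(r·7.5) = 6650/2620 = 2.5382.
r·7.5 = ln(2.5382) = 0.93144, so r = 0.93144/7.5 = 0.12419.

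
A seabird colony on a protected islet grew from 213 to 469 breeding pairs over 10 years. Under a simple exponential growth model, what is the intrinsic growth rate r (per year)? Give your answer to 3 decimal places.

From N(t) = N₀·e^(rt): e^(r·10) = 469/213 = 2.2019.
r·10 = ln(2.2019) = 0.78931, so r = 0.78931/10 = 0.078931.

0.079 per year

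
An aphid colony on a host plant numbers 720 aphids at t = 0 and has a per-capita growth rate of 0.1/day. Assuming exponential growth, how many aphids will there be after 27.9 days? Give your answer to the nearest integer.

11722 aphids

N(t) = N₀·e^(rt) = 720 × e^(0.1×27.9) = 720 × e^2.79.
e^2.79 ≈ 16.281, so N ≈ 720 × 16.281 = 11722.3.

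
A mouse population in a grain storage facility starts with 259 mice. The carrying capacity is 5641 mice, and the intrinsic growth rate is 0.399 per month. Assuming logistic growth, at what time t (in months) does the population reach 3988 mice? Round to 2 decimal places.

A = (K − N₀)/N₀ = (5641 − 259)/259 = 20.78.
Solve 5641/(1 + 20.78·e^(−0.399t)) = 3988: 1 + 20.78·e^(−0.399t) = 1.4145, so e^(−0.399t) = 0.0199468.
−0.399·t = ln(0.0199468) = -3.9147, so t = 3.9147/0.399 = 9.8112.

9.81 months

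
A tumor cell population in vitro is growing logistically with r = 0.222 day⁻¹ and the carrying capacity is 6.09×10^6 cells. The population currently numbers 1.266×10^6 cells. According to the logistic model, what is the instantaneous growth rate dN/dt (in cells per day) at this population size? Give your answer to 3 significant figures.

dN/dt = rN(1 − N/K) = 0.222 × 1.266×10^6 × (1 − 1.266×10^6/6.09×10^6).
1 − 1.266×10^6/6.09×10^6 = 0.79212; dN/dt = 0.222 × 1.266×10^6 × 0.79212 = 2.22626×10^5.

223000 cells per day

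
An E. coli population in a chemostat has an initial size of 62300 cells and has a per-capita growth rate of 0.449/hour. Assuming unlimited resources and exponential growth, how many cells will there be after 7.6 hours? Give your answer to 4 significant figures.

1890000 cells

N(t) = N₀·e^(rt) = 62300 × e^(0.449×7.6) = 62300 × e^3.412.
e^3.412 ≈ 30.338, so N ≈ 62300 × 30.338 = 1.890055×10^6.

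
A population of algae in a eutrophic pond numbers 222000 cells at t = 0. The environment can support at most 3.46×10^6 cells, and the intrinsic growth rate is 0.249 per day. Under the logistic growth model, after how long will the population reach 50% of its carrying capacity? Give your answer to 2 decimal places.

A = (K − N₀)/N₀ = (3.46×10^6 − 222000)/222000 = 14.586.
Solve 3.46×10^6/(1 + 14.586·e^(−0.249t)) = 1.73×10^6: 1 + 14.586·e^(−0.249t) = 2, so e^(−0.249t) = 0.0685608.
−0.249·t = ln(0.0685608) = -2.68, so t = 2.68/0.249 = 10.763.

10.76 days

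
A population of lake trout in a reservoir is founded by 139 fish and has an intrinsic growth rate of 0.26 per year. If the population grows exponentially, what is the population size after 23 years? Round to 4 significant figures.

54970 fish

N(t) = N₀·e^(rt) = 139 × e^(0.26×23) = 139 × e^5.98.
e^5.98 ≈ 395.44, so N ≈ 139 × 395.44 = 54966.2.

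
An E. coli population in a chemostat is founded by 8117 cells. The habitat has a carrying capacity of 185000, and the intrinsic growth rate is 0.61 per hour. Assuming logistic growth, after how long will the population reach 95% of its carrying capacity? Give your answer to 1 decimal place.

A = (K − N₀)/N₀ = (185000 − 8117)/8117 = 21.792.
Solve 185000/(1 + 21.792·e^(−0.61t)) = 175750: 1 + 21.792·e^(−0.61t) = 1.0526, so e^(−0.61t) = 0.00241522.
−0.61·t = ln(0.00241522) = -6.026, so t = 6.026/0.61 = 9.8786.

9.9 hours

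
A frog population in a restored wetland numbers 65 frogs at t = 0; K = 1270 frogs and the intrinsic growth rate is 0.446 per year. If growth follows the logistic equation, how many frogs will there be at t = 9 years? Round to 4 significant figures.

A = (K − N₀)/N₀ = (1270 − 65)/65 = 18.538.
N(t) = K/(1 + A·e^(−rt)) = 1270/(1 + 18.538×e^(−0.446×9)).
e^(−4.014) = 0.018061; denominator = 1 + 18.538×0.018061 = 1.3348.
N = 1270/1.3348 = 951.437.

951.4 frogs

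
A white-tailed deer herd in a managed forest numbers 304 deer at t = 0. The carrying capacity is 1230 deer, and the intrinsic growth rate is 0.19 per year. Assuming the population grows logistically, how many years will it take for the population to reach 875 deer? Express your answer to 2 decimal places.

A = (K − N₀)/N₀ = (1230 − 304)/304 = 3.0461.
Solve 1230/(1 + 3.0461·e^(−0.19t)) = 875: 1 + 3.0461·e^(−0.19t) = 1.4057, so e^(−0.19t) = 0.133193.
−0.19·t = ln(0.133193) = -2.016, so t = 2.016/0.19 = 10.61.

10.61 years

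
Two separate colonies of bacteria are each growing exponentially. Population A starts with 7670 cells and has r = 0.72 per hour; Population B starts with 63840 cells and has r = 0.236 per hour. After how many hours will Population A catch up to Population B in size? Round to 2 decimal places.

Set 7670·e^(0.72t) = 63840·e^(0.236t).
e^((0.72 − 0.236)t) = 63840/7670 → e^(0.484·t) = 8.3233.
0.484·t = ln(8.3233) = 2.1191, so t = 2.1191/0.484 = 4.3782.

4.38 hours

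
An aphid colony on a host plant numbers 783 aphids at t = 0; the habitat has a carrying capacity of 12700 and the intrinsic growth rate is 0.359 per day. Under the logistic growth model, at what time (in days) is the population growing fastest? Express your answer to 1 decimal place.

7.6 days

Logistic growth is fastest at N = K/2 = 6350.
A = (K − N₀)/N₀ = 15.22. Set K/(1 + A·e^(−rt)) = K/2 → A·e^(−rt) = 1.
e^(−0.359t) = 1/15.22 = 0.0657045, so t = ln(15.22)/0.359 = 2.7226/0.359 = 7.5838.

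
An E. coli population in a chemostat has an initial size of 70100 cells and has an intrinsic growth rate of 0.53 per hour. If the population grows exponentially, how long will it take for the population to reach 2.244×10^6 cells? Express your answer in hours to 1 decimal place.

6.5 hours

Set N₀·e^(rt) = 2.244×10^6: e^(0.53·t) = 2.244×10^6/70100 = 32.011.
0.53·t = ln(32.011) = 3.4661, so t = 3.4661/0.53 = 6.5398.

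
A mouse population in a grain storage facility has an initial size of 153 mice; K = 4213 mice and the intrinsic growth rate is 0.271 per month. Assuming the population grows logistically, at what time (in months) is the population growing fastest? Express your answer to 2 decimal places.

12.10 months

Logistic growth is fastest at N = K/2 = 2106.5.
A = (K − N₀)/N₀ = 26.536. Set K/(1 + A·e^(−rt)) = K/2 → A·e^(−rt) = 1.
e^(−0.271t) = 1/26.536 = 0.0376847, so t = ln(26.536)/0.271 = 3.2785/0.271 = 12.098.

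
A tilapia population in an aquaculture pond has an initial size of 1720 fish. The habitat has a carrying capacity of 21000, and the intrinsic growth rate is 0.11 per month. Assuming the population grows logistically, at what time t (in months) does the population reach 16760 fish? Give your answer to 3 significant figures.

34.5 months

A = (K − N₀)/N₀ = (21000 − 1720)/1720 = 11.209.
Solve 21000/(1 + 11.209·e^(−0.11t)) = 16760: 1 + 11.209·e^(−0.11t) = 1.253, so e^(−0.11t) = 0.022569.
−0.11·t = ln(0.022569) = -3.7912, so t = 3.7912/0.11 = 34.465.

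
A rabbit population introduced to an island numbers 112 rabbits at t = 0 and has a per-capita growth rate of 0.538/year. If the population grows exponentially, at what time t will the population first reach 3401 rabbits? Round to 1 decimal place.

Set N₀·e^(rt) = 3401: e^(0.538·t) = 3401/112 = 30.366.
0.538·t = ln(30.366) = 3.4133, so t = 3.4133/0.538 = 6.3445.

6.3 years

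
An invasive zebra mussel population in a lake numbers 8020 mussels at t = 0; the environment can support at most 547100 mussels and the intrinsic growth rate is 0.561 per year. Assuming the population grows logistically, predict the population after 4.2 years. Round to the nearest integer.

A = (K − N₀)/N₀ = (547100 − 8020)/8020 = 67.217.
N(t) = K/(1 + A·e^(−rt)) = 547100/(1 + 67.217×e^(−0.561×4.2)).
e^(−2.356) = 0.09478; denominator = 1 + 67.217×0.09478 = 7.3708.
N = 547100/7.3708 = 74225.3.

74225 mussels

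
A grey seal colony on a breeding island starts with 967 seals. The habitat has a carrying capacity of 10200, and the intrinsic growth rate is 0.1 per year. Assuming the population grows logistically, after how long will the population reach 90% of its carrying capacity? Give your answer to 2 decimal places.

44.54 years

A = (K − N₀)/N₀ = (10200 − 967)/967 = 9.5481.
Solve 10200/(1 + 9.5481·e^(−0.1t)) = 9180: 1 + 9.5481·e^(−0.1t) = 1.1111, so e^(−0.1t) = 0.011637.
−0.1·t = ln(0.011637) = -4.4536, so t = 4.4536/0.1 = 44.536.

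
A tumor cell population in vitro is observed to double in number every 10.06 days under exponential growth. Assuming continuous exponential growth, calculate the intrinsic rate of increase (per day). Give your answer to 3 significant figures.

0.0689 per day

r = ln(2)/t_d = 0.6931/10.06 = 0.068901.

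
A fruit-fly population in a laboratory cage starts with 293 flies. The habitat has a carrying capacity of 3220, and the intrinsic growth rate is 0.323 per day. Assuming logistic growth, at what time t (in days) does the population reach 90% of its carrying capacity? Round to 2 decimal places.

A = (K − N₀)/N₀ = (3220 − 293)/293 = 9.9898.
Solve 3220/(1 + 9.9898·e^(−0.323t)) = 2898: 1 + 9.9898·e^(−0.323t) = 1.1111, so e^(−0.323t) = 0.0111225.
−0.323·t = ln(0.0111225) = -4.4988, so t = 4.4988/0.323 = 13.928.

13.93 days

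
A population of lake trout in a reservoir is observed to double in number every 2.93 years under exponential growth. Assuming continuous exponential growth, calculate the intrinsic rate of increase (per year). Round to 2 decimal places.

r = ln(2)/t_d = 0.6931/2.93 = 0.23657.

0.24 per year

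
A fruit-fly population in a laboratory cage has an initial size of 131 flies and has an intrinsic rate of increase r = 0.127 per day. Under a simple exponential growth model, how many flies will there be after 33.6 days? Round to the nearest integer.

9343 flies

N(t) = N₀·e^(rt) = 131 × e^(0.127×33.6) = 131 × e^4.267.
e^4.267 ≈ 71.322, so N ≈ 131 × 71.322 = 9343.14.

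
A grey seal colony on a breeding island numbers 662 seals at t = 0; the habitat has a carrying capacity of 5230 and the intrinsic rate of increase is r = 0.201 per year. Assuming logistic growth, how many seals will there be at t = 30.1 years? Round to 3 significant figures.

A = (K − N₀)/N₀ = (5230 − 662)/662 = 6.9003.
N(t) = K/(1 + A·e^(−rt)) = 5230/(1 + 6.9003×e^(−0.201×30.1)).
e^(−6.05) = 0.0023576; denominator = 1 + 6.9003×0.0023576 = 1.0163.
N = 5230/1.0163 = 5146.28.

5150 seals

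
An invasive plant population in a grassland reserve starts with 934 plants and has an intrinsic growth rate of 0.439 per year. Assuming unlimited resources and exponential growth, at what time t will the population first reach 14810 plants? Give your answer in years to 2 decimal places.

Set N₀·e^(rt) = 14810: e^(0.439·t) = 14810/934 = 15.857.
0.439·t = ln(15.857) = 2.7636, so t = 2.7636/0.439 = 6.2952.

6.30 years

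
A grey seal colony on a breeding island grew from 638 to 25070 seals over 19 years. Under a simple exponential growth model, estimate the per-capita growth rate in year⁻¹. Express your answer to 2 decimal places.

From N(t) = N₀·e^(rt): e^(r·19) = 25070/638 = 39.295.
r·19 = ln(39.295) = 3.6711, so r = 3.6711/19 = 0.19322.

0.19 per year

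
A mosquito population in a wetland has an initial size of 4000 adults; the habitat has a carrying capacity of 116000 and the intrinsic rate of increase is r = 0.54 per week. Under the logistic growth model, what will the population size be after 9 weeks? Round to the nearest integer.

95315 adults

A = (K − N₀)/N₀ = (116000 − 4000)/4000 = 28.
N(t) = K/(1 + A·e^(−rt)) = 116000/(1 + 28×e^(−0.54×9)).
e^(−4.86) = 0.0077505; denominator = 1 + 28×0.0077505 = 1.217.
N = 116000/1.217 = 95315.3.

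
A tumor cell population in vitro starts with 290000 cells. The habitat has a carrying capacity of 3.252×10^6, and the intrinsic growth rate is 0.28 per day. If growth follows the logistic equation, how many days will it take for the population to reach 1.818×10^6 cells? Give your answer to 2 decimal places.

9.15 days

A = (K − N₀)/N₀ = (3.252×10^6 − 290000)/290000 = 10.214.
Solve 3.252×10^6/(1 + 10.214·e^(−0.28t)) = 1.818×10^6: 1 + 10.214·e^(−0.28t) = 1.7888, so e^(−0.28t) = 0.0772268.
−0.28·t = ln(0.0772268) = -2.561, so t = 2.561/0.28 = 9.1465.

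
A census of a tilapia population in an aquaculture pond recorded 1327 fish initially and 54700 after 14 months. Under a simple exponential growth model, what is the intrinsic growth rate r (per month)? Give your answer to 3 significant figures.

0.266 per month

From N(t) = N₀·e^(rt): e^(r·14) = 54700/1327 = 41.221.
r·14 = ln(41.221) = 3.7189, so r = 3.7189/14 = 0.26564.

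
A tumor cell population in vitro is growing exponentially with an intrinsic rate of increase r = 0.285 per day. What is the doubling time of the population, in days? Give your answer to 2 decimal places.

2.43 days

Doubling time t_d = ln(2)/r = 0.6931/0.285 = 2.4321.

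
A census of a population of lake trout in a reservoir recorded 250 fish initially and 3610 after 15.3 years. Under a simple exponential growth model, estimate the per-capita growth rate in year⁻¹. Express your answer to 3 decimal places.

From N(t) = N₀·e^(rt): e^(r·15.3) = 3610/250 = 14.44.
r·15.3 = ln(14.44) = 2.67, so r = 2.67/15.3 = 0.17451.

0.175 per year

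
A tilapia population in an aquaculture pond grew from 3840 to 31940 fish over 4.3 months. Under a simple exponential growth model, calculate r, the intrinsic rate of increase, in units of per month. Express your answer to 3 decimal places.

0.493 per month

From N(t) = N₀·e^(rt): e^(r·4.3) = 31940/3840 = 8.3177.
r·4.3 = ln(8.3177) = 2.1184, so r = 2.1184/4.3 = 0.49265.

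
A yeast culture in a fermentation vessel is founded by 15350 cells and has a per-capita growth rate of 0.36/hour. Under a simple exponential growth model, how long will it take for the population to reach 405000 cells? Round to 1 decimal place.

9.1 hours

Set N₀·e^(rt) = 405000: e^(0.36·t) = 405000/15350 = 26.384.
0.36·t = ln(26.384) = 3.2728, so t = 3.2728/0.36 = 9.091.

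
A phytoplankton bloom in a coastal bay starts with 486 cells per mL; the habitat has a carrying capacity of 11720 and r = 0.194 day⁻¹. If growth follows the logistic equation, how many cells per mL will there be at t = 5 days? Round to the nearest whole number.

A = (K − N₀)/N₀ = (11720 − 486)/486 = 23.115.
N(t) = K/(1 + A·e^(−rt)) = 11720/(1 + 23.115×e^(−0.194×5)).
e^(−0.97) = 0.37908; denominator = 1 + 23.115×0.37908 = 9.7626.
N = 11720/9.7626 = 1200.5.

1201 cells per mL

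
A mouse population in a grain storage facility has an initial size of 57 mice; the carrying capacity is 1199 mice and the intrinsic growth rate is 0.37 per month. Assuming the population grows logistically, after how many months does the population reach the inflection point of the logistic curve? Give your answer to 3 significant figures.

Logistic growth is fastest at N = K/2 = 599.5.
A = (K − N₀)/N₀ = 20.035. Set K/(1 + A·e^(−rt)) = K/2 → A·e^(−rt) = 1.
e^(−0.37t) = 1/20.035 = 0.0499124, so t = ln(20.035)/0.37 = 2.9975/0.37 = 8.1013.

8.10 months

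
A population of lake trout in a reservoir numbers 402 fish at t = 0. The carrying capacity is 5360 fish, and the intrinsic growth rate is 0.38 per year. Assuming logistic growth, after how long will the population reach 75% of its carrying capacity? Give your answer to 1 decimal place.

A = (K − N₀)/N₀ = (5360 − 402)/402 = 12.333.
Solve 5360/(1 + 12.333·e^(−0.38t)) = 4020: 1 + 12.333·e^(−0.38t) = 1.3333, so e^(−0.38t) = 0.027027.
−0.38·t = ln(0.027027) = -3.6109, so t = 3.6109/0.38 = 9.5024.

9.5 years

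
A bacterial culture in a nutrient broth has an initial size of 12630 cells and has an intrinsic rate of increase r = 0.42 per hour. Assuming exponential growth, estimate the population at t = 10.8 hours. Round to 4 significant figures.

1179000 cells

N(t) = N₀·e^(rt) = 12630 × e^(0.42×10.8) = 12630 × e^4.536.
e^4.536 ≈ 93.317, so N ≈ 12630 × 93.317 = 1.178591×10^6.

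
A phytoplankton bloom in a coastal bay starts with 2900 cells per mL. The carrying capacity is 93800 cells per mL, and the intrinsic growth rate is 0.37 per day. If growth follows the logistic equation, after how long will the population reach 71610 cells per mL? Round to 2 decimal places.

12.48 days

A = (K − N₀)/N₀ = (93800 − 2900)/2900 = 31.345.
Solve 93800/(1 + 31.345·e^(−0.37t)) = 71610: 1 + 31.345·e^(−0.37t) = 1.3099, so e^(−0.37t) = 0.00988593.
−0.37·t = ln(0.00988593) = -4.6166, so t = 4.6166/0.37 = 12.477.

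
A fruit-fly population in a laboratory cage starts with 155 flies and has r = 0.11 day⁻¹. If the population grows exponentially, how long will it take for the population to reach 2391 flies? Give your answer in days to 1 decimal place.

Set N₀·e^(rt) = 2391: e^(0.11·t) = 2391/155 = 15.426.
0.11·t = ln(15.426) = 2.736, so t = 2.736/0.11 = 24.873.

24.9 days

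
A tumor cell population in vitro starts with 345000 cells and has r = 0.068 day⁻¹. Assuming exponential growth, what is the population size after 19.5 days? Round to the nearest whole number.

N(t) = N₀·e^(rt) = 345000 × e^(0.068×19.5) = 345000 × e^1.326.
e^1.326 ≈ 3.7659, so N ≈ 345000 × 3.7659 = 1.299253×10^6.

1299253 cells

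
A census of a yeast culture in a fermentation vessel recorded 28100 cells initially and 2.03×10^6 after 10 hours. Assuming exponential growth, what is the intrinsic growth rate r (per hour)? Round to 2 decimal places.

0.43 per hour

From N(t) = N₀·e^(rt): e^(r·10) = 2.03×10^6/28100 = 72.242.
r·10 = ln(72.242) = 4.28, so r = 4.28/10 = 0.428.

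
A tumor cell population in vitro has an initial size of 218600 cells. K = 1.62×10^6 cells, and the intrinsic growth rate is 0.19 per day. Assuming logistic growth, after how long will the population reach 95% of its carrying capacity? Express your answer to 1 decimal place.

A = (K − N₀)/N₀ = (1.62×10^6 − 218600)/218600 = 6.4108.
Solve 1.62×10^6/(1 + 6.4108·e^(−0.19t)) = 1.539×10^6: 1 + 6.4108·e^(−0.19t) = 1.0526, so e^(−0.19t) = 0.00820984.
−0.19·t = ln(0.00820984) = -4.8024, so t = 4.8024/0.19 = 25.276.

25.3 days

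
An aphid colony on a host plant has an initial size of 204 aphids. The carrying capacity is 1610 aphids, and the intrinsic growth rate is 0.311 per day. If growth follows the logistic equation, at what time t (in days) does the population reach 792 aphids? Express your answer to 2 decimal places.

A = (K − N₀)/N₀ = (1610 − 204)/204 = 6.8922.
Solve 1610/(1 + 6.8922·e^(−0.311t)) = 792: 1 + 6.8922·e^(−0.311t) = 2.0328, so e^(−0.311t) = 0.149856.
−0.311·t = ln(0.149856) = -1.8981, so t = 1.8981/0.311 = 6.1032.

6.10 days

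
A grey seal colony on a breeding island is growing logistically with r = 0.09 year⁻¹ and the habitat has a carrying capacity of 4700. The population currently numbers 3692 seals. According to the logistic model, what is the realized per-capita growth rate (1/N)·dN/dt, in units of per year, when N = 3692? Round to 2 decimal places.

(1/N)·dN/dt = r(1 − N/K) = 0.09 × (1 − 3692/4700).
= 0.09 × 0.21447 = 0.019302.

0.02 per year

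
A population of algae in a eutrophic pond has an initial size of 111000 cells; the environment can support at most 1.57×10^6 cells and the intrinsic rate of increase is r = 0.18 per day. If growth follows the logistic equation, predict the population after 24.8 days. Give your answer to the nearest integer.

A = (K − N₀)/N₀ = (1.57×10^6 − 111000)/111000 = 13.144.
N(t) = K/(1 + A·e^(−rt)) = 1.57×10^6/(1 + 13.144×e^(−0.18×24.8)).
e^(−4.464) = 0.011516; denominator = 1 + 13.144×0.011516 = 1.1514.
N = 1.57×10^6/1.1514 = 1.363592×10^6.

1363592 cells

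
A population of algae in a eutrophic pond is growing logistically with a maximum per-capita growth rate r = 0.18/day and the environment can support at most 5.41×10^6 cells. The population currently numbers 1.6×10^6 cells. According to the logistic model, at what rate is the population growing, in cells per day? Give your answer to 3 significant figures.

dN/dt = rN(1 − N/K) = 0.18 × 1.6×10^6 × (1 − 1.6×10^6/5.41×10^6).
1 − 1.6×10^6/5.41×10^6 = 0.70425; dN/dt = 0.18 × 1.6×10^6 × 0.70425 = 2.02824×10^5.

203000 cells per day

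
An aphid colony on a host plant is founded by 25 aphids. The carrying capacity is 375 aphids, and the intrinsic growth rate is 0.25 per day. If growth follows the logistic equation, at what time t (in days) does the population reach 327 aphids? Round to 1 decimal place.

A = (K − N₀)/N₀ = (375 − 25)/25 = 14.
Solve 375/(1 + 14·e^(−0.25t)) = 327: 1 + 14·e^(−0.25t) = 1.1468, so e^(−0.25t) = 0.0104849.
−0.25·t = ln(0.0104849) = -4.5578, so t = 4.5578/0.25 = 18.231.

18.2 days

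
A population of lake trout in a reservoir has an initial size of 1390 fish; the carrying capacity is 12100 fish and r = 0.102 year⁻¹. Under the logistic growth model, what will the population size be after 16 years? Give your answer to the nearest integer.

4827 fish

A = (K − N₀)/N₀ = (12100 − 1390)/1390 = 7.705.
N(t) = K/(1 + A·e^(−rt)) = 12100/(1 + 7.705×e^(−0.102×16)).
e^(−1.632) = 0.19554; denominator = 1 + 7.705×0.19554 = 2.5066.
N = 12100/2.5066 = 4827.2.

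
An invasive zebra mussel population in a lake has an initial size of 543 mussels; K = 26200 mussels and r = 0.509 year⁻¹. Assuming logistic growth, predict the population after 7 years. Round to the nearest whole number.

11198 mussels

A = (K − N₀)/N₀ = (26200 − 543)/543 = 47.25.
N(t) = K/(1 + A·e^(−rt)) = 26200/(1 + 47.25×e^(−0.509×7)).
e^(−3.563) = 0.028354; denominator = 1 + 47.25×0.028354 = 2.3397.
N = 26200/2.3397 = 11197.9.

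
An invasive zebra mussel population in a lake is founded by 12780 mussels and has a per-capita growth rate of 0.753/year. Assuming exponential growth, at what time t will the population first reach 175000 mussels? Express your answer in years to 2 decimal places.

3.48 years

Set N₀·e^(rt) = 175000: e^(0.753·t) = 175000/12780 = 13.693.
0.753·t = ln(13.693) = 2.6169, so t = 2.6169/0.753 = 3.4753.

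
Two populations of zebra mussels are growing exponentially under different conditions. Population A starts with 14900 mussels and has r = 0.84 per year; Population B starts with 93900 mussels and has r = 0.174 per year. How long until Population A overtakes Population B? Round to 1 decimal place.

Set 14900·e^(0.84t) = 93900·e^(0.174t).
e^((0.84 − 0.174)t) = 93900/14900 → e^(0.666·t) = 6.302.
0.666·t = ln(6.302) = 1.8409, so t = 1.8409/0.666 = 2.7641.

2.8 years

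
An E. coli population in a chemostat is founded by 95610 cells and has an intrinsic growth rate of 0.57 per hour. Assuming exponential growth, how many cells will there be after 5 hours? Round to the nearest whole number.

1652885 cells

N(t) = N₀·e^(rt) = 95610 × e^(0.57×5) = 95610 × e^2.85.
e^2.85 ≈ 17.288, so N ≈ 95610 × 17.288 = 1.652885×10^6.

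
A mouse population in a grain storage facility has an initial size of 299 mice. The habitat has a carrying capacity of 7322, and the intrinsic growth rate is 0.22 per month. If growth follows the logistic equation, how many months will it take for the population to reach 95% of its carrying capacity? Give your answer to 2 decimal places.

27.73 months

A = (K − N₀)/N₀ = (7322 − 299)/299 = 23.488.
Solve 7322/(1 + 23.488·e^(−0.22t)) = 6955.9: 1 + 23.488·e^(−0.22t) = 1.0526, so e^(−0.22t) = 0.00224076.
−0.22·t = ln(0.00224076) = -6.1009, so t = 6.1009/0.22 = 27.732.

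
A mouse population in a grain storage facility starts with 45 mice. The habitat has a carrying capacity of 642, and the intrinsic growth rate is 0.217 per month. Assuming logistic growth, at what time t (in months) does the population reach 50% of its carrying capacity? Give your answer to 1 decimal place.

A = (K − N₀)/N₀ = (642 − 45)/45 = 13.267.
Solve 642/(1 + 13.267·e^(−0.217t)) = 321: 1 + 13.267·e^(−0.217t) = 2, so e^(−0.217t) = 0.0753769.
−0.217·t = ln(0.0753769) = -2.5853, so t = 2.5853/0.217 = 11.914.

11.9 months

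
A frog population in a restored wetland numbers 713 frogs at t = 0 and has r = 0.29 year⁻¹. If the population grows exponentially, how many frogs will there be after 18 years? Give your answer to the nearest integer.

131858 frogs

N(t) = N₀·e^(rt) = 713 × e^(0.29×18) = 713 × e^5.22.
e^5.22 ≈ 184.93, so N ≈ 713 × 184.93 = 131858.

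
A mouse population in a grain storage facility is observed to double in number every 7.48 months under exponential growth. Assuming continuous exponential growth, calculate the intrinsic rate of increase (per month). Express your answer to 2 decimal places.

r = ln(2)/t_d = 0.6931/7.48 = 0.092667.

0.09 per month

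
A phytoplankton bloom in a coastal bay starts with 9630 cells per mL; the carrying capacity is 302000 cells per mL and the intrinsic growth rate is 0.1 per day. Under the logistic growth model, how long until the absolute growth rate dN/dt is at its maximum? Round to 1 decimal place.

Logistic growth is fastest at N = K/2 = 151000.
A = (K − N₀)/N₀ = 30.36. Set K/(1 + A·e^(−rt)) = K/2 → A·e^(−rt) = 1.
e^(−0.1t) = 1/30.36 = 0.0329377, so t = ln(30.36)/0.1 = 3.4131/0.1 = 34.131.

34.1 days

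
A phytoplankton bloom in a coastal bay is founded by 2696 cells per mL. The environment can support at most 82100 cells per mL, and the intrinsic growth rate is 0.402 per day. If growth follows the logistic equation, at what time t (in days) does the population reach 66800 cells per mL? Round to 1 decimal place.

A = (K − N₀)/N₀ = (82100 − 2696)/2696 = 29.453.
Solve 82100/(1 + 29.453·e^(−0.402t)) = 66800: 1 + 29.453·e^(−0.402t) = 1.229, so e^(−0.402t) = 0.00777665.
−0.402·t = ln(0.00777665) = -4.8566, so t = 4.8566/0.402 = 12.081.

12.1 days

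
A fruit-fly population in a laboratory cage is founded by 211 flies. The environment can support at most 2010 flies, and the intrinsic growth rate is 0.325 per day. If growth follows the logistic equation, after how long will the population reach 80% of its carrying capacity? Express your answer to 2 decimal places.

A = (K − N₀)/N₀ = (2010 − 211)/211 = 8.5261.
Solve 2010/(1 + 8.5261·e^(−0.325t)) = 1608: 1 + 8.5261·e^(−0.325t) = 1.25, so e^(−0.325t) = 0.0293218.
−0.325·t = ln(0.0293218) = -3.5294, so t = 3.5294/0.325 = 10.86.

10.86 days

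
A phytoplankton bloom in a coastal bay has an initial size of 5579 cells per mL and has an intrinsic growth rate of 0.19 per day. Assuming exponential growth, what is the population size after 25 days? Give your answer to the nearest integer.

644845 cells per mL

N(t) = N₀·e^(rt) = 5579 × e^(0.19×25) = 5579 × e^4.75.
e^4.75 ≈ 115.58, so N ≈ 5579 × 115.58 = 644845.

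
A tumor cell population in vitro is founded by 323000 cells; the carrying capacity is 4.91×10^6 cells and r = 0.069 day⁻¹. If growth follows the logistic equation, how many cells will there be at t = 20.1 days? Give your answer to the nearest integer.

A = (K − N₀)/N₀ = (4.91×10^6 − 323000)/323000 = 14.201.
N(t) = K/(1 + A·e^(−rt)) = 4.91×10^6/(1 + 14.201×e^(−0.069×20.1)).
e^(−1.387) = 0.24985; denominator = 1 + 14.201×0.24985 = 4.5482.
N = 4.91×10^6/4.5482 = 1.079557×10^6.

1079557 cells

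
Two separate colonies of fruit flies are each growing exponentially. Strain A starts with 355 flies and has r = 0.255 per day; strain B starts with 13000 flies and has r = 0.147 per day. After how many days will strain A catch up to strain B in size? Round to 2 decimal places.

33.34 days

Set 355·e^(0.255t) = 13000·e^(0.147t).
e^((0.255 − 0.147)t) = 13000/355 → e^(0.108·t) = 36.62.
0.108·t = ln(36.62) = 3.6006, so t = 3.6006/0.108 = 33.339.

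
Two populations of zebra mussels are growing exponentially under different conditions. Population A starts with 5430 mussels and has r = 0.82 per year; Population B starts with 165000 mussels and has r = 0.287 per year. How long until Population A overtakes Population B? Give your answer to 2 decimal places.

Set 5430·e^(0.82t) = 165000·e^(0.287t).
e^((0.82 − 0.287)t) = 165000/5430 → e^(0.533·t) = 30.387.
0.533·t = ln(30.387) = 3.414, so t = 3.414/0.533 = 6.4053.

6.41 years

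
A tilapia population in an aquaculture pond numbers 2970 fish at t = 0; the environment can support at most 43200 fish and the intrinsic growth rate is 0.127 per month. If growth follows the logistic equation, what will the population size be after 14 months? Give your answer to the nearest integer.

13135 fish

A = (K − N₀)/N₀ = (43200 − 2970)/2970 = 13.545.
N(t) = K/(1 + A·e^(−rt)) = 43200/(1 + 13.545×e^(−0.127×14)).
e^(−1.778) = 0.16898; denominator = 1 + 13.545×0.16898 = 3.2889.
N = 43200/3.2889 = 13135.3.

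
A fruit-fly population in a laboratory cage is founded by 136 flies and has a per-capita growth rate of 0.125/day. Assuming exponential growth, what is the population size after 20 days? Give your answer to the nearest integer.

N(t) = N₀·e^(rt) = 136 × e^(0.125×20) = 136 × e^2.5.
e^2.5 ≈ 12.182, so N ≈ 136 × 12.182 = 1656.82.

1657 flies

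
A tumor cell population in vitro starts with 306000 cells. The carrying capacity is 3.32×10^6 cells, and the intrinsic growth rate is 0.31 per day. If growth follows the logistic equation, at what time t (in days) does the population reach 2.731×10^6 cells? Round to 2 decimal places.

A = (K − N₀)/N₀ = (3.32×10^6 − 306000)/306000 = 9.8497.
Solve 3.32×10^6/(1 + 9.8497·e^(−0.31t)) = 2.731×10^6: 1 + 9.8497·e^(−0.31t) = 1.2157, so e^(−0.31t) = 0.0218964.
−0.31·t = ln(0.0218964) = -3.8214, so t = 3.8214/0.31 = 12.327.

12.33 days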